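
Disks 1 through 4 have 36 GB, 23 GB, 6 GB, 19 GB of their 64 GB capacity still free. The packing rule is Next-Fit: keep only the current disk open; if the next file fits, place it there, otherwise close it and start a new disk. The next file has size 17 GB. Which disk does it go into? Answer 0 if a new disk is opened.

4

Next-Fit only looks at disk 4, which has 19 GB free.
17 GB fits there.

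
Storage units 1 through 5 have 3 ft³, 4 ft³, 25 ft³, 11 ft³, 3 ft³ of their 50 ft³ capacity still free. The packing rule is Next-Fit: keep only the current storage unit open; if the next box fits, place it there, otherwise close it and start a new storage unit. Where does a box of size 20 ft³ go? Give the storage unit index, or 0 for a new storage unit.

0

Next-Fit only looks at storage unit 5, which has 3 ft³ free.
20 ft³ does not fit, so a new storage unit is opened.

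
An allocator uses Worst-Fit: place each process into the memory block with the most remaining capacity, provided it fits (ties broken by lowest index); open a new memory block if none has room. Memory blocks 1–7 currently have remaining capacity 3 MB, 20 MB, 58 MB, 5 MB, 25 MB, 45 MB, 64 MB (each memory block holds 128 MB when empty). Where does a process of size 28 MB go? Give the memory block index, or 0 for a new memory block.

Memory blocks with room: memory block 3 (58 MB), memory block 6 (45 MB), memory block 7 (64 MB).
Most room is memory block 7 with 64 MB free.

7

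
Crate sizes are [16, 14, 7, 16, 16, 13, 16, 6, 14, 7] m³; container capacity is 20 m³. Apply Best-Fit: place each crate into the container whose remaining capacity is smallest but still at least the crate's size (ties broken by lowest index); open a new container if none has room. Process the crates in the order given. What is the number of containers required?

8 containers

16 m³ → container 1 (remaining 4 m³)
14 m³ → container 2 (remaining 6 m³)
7 m³ → container 3 (remaining 13 m³)
16 m³ → container 4 (remaining 4 m³)
16 m³ → container 5 (remaining 4 m³)
13 m³ → container 3 (remaining 0 m³)
16 m³ → container 6 (remaining 4 m³)
6 m³ → container 2 (remaining 0 m³)
14 m³ → container 7 (remaining 6 m³)
7 m³ → container 8 (remaining 13 m³)
Final containers: [16] [14,6] [7,13] [16] [16] [16] [14] [7].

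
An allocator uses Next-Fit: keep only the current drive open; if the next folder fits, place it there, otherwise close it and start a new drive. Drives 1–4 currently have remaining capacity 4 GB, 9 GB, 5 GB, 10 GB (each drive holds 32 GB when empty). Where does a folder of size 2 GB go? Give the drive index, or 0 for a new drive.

Next-Fit only looks at drive 4, which has 10 GB free.
2 GB fits there.

4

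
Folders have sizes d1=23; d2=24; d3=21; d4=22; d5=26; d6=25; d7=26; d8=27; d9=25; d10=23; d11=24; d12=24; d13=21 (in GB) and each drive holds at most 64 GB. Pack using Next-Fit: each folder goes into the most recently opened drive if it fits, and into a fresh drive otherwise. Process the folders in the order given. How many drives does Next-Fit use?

Put d1 (23 GB) in drive 1; 41 GB remain.
Put d2 (24 GB) in drive 1; 17 GB remain.
Put d3 (21 GB) in drive 2; 43 GB remain.
Put d4 (22 GB) in drive 2; 21 GB remain.
Put d5 (26 GB) in drive 3; 38 GB remain.
Put d6 (25 GB) in drive 3; 13 GB remain.
Put d7 (26 GB) in drive 4; 38 GB remain.
Put d8 (27 GB) in drive 4; 11 GB remain.
Put d9 (25 GB) in drive 5; 39 GB remain.
Put d10 (23 GB) in drive 5; 16 GB remain.
Put d11 (24 GB) in drive 6; 40 GB remain.
Put d12 (24 GB) in drive 6; 16 GB remain.
Put d13 (21 GB) in drive 7; 43 GB remain.
Final drives: [23,24] [21,22] [26,25] [26,27] [25,23] [24,24] [21].

7 drives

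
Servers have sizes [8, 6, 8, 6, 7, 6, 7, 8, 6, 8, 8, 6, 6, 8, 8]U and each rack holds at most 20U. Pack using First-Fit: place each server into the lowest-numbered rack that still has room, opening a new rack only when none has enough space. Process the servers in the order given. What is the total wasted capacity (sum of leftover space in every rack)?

14

Put 8U in rack 1; 12U remain.
Put 6U in rack 1; 6U remain.
Put 8U in rack 2; 12U remain.
Put 6U in rack 1; 0U remain.
Put 7U in rack 2; 5U remain.
Put 6U in rack 3; 14U remain.
Put 7U in rack 3; 7U remain.
Put 8U in rack 4; 12U remain.
Put 6U in rack 3; 1U remain.
Put 8U in rack 4; 4U remain.
Put 8U in rack 5; 12U remain.
Put 6U in rack 5; 6U remain.
Put 6U in rack 5; 0U remain.
Put 8U in rack 6; 12U remain.
Put 8U in rack 6; 4U remain.
6 racks × 20U = 120U; used 106U; unused 14U.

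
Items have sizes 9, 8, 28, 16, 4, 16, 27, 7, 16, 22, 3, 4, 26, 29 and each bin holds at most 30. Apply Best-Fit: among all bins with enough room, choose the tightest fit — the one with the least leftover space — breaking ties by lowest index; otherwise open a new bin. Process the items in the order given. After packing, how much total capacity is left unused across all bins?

55

bin 1: place 9, 21 left
bin 1: place 8, 13 left
bin 2: place 28, 2 left
bin 3: place 16, 14 left
bin 1: place 4, 9 left
bin 4: place 16, 14 left
bin 5: place 27, 3 left
bin 1: place 7, 2 left
bin 6: place 16, 14 left
bin 7: place 22, 8 left
bin 5: place 3, 0 left
bin 7: place 4, 4 left
bin 8: place 26, 4 left
bin 9: place 29, 1 left
9 bins × 30 = 270; used 215; unused 55.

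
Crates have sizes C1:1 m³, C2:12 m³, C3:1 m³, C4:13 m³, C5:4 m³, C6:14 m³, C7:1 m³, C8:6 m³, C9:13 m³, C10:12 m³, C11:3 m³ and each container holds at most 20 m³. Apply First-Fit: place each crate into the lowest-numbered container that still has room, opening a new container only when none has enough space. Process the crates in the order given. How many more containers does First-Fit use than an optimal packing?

First-Fit: [1,12,1,4,1] [13,6] [14,3] [13] [12] → 5 containers.
5 crates exceed 10 m³ (half the capacity), and no two of those can share a container, so at least 5 containers are needed.
So 5 is already optimal.

0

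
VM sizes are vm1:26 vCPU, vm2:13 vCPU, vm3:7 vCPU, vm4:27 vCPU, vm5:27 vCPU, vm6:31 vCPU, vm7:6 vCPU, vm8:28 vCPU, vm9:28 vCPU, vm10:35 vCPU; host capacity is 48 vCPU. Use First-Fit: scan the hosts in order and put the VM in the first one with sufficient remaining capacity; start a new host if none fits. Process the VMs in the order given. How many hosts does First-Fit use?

7 hosts

vm1 (26 vCPU) → host 1 (remaining 22 vCPU)
vm2 (13 vCPU) → host 1 (remaining 9 vCPU)
vm3 (7 vCPU) → host 1 (remaining 2 vCPU)
vm4 (27 vCPU) → host 2 (remaining 21 vCPU)
vm5 (27 vCPU) → host 3 (remaining 21 vCPU)
vm6 (31 vCPU) → host 4 (remaining 17 vCPU)
vm7 (6 vCPU) → host 2 (remaining 15 vCPU)
vm8 (28 vCPU) → host 5 (remaining 20 vCPU)
vm9 (28 vCPU) → host 6 (remaining 20 vCPU)
vm10 (35 vCPU) → host 7 (remaining 13 vCPU)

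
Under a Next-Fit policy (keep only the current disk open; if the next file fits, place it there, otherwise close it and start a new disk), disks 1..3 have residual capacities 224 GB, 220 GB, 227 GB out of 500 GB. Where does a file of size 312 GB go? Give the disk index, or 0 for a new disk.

Next-Fit only looks at disk 3, which has 227 GB free.
312 GB does not fit, so a new disk is opened.

0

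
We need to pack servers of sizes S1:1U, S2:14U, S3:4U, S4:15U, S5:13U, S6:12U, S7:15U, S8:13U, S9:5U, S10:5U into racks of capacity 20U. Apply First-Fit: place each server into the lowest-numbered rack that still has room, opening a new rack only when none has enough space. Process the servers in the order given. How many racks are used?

6

S1 (1U) → rack 1 (remaining 19U)
S2 (14U) → rack 1 (remaining 5U)
S3 (4U) → rack 1 (remaining 1U)
S4 (15U) → rack 2 (remaining 5U)
S5 (13U) → rack 3 (remaining 7U)
S6 (12U) → rack 4 (remaining 8U)
S7 (15U) → rack 5 (remaining 5U)
S8 (13U) → rack 6 (remaining 7U)
S9 (5U) → rack 2 (remaining 0U)
S10 (5U) → rack 3 (remaining 2U)
Final racks: [1,14,4] [15,5] [13,5] [12] [15] [13].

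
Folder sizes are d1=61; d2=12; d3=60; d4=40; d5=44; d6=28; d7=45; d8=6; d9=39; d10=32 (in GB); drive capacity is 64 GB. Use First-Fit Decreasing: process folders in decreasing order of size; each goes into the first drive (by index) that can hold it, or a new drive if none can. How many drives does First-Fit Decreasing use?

Sorted descending: 61, 60, 45, 44, 40, 39, 32, 28, 12, 6.
61 GB → drive 1 (remaining 3 GB)
60 GB → drive 2 (remaining 4 GB)
45 GB → drive 3 (remaining 19 GB)
44 GB → drive 4 (remaining 20 GB)
40 GB → drive 5 (remaining 24 GB)
39 GB → drive 6 (remaining 25 GB)
32 GB → drive 7 (remaining 32 GB)
28 GB → drive 7 (remaining 4 GB)
12 GB → drive 3 (remaining 7 GB)
6 GB → drive 3 (remaining 1 GB)

7 drives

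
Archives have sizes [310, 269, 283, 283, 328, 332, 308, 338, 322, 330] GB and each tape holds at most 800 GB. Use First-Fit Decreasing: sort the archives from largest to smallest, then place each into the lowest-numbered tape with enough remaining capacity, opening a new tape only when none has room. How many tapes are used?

5

Sorted descending: 338, 332, 330, 328, 322, 310, 308, 283, 283, 269.
tape 1: place 338 GB, 462 GB left
tape 1: place 332 GB, 130 GB left
tape 2: place 330 GB, 470 GB left
tape 2: place 328 GB, 142 GB left
tape 3: place 322 GB, 478 GB left
tape 3: place 310 GB, 168 GB left
tape 4: place 308 GB, 492 GB left
tape 4: place 283 GB, 209 GB left
tape 5: place 283 GB, 517 GB left
tape 5: place 269 GB, 248 GB left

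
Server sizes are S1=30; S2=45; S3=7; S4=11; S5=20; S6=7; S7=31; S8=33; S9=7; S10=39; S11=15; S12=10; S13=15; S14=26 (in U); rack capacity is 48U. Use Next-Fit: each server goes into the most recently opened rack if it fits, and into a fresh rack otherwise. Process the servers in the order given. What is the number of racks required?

8

rack 1: place S1 (30U), 18U left
rack 2: place S2 (45U), 3U left
rack 3: place S3 (7U), 41U left
rack 3: place S4 (11U), 30U left
rack 3: place S5 (20U), 10U left
rack 3: place S6 (7U), 3U left
rack 4: place S7 (31U), 17U left
rack 5: place S8 (33U), 15U left
rack 5: place S9 (7U), 8U left
rack 6: place S10 (39U), 9U left
rack 7: place S11 (15U), 33U left
rack 7: place S12 (10U), 23U left
rack 7: place S13 (15U), 8U left
rack 8: place S14 (26U), 22U left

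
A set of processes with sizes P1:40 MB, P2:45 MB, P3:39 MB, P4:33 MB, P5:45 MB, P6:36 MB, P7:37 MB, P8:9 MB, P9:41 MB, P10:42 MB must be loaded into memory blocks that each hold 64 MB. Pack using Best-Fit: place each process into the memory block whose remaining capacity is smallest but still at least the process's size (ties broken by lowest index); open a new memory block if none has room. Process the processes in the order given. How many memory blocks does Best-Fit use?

9

memory block 1: place P1 (40 MB), 24 MB left
memory block 2: place P2 (45 MB), 19 MB left
memory block 3: place P3 (39 MB), 25 MB left
memory block 4: place P4 (33 MB), 31 MB left
memory block 5: place P5 (45 MB), 19 MB left
memory block 6: place P6 (36 MB), 28 MB left
memory block 7: place P7 (37 MB), 27 MB left
memory block 2: place P8 (9 MB), 10 MB left
memory block 8: place P9 (41 MB), 23 MB left
memory block 9: place P10 (42 MB), 22 MB left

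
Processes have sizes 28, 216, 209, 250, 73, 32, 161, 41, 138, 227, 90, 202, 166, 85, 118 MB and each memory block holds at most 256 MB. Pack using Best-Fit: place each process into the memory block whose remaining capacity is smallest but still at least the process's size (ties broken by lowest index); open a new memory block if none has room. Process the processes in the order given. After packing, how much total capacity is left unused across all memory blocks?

268

28 MB → memory block 1 (remaining 228 MB)
216 MB → memory block 1 (remaining 12 MB)
209 MB → memory block 2 (remaining 47 MB)
250 MB → memory block 3 (remaining 6 MB)
73 MB → memory block 4 (remaining 183 MB)
32 MB → memory block 2 (remaining 15 MB)
161 MB → memory block 4 (remaining 22 MB)
41 MB → memory block 5 (remaining 215 MB)
138 MB → memory block 5 (remaining 77 MB)
227 MB → memory block 6 (remaining 29 MB)
90 MB → memory block 7 (remaining 166 MB)
202 MB → memory block 8 (remaining 54 MB)
166 MB → memory block 7 (remaining 0 MB)
85 MB → memory block 9 (remaining 171 MB)
118 MB → memory block 9 (remaining 53 MB)
9 memory blocks × 256 MB = 2304 MB; used 2036 MB; unused 268 MB.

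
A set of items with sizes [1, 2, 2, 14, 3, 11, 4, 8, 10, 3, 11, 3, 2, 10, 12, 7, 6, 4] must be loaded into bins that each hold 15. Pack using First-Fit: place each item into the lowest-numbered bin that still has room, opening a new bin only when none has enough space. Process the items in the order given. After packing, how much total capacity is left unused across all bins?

22

bin 1: place 1, 14 left
bin 1: place 2, 12 left
bin 1: place 2, 10 left
bin 2: place 14, 1 left
bin 1: place 3, 7 left
bin 3: place 11, 4 left
bin 1: place 4, 3 left
bin 4: place 8, 7 left
bin 5: place 10, 5 left
bin 1: place 3, 0 left
bin 6: place 11, 4 left
bin 3: place 3, 1 left
bin 4: place 2, 5 left
bin 7: place 10, 5 left
bin 8: place 12, 3 left
bin 9: place 7, 8 left
bin 9: place 6, 2 left
bin 4: place 4, 1 left
9 bins × 15 = 135; used 113; unused 22.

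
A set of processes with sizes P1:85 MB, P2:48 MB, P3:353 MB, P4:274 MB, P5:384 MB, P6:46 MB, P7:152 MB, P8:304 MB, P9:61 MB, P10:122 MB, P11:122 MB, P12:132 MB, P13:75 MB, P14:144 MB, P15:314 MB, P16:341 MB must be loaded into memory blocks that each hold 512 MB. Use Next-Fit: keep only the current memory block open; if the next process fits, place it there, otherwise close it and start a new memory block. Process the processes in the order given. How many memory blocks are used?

7 memory blocks

memory block 1: place P1 (85 MB), 427 MB left
memory block 1: place P2 (48 MB), 379 MB left
memory block 1: place P3 (353 MB), 26 MB left
memory block 2: place P4 (274 MB), 238 MB left
memory block 3: place P5 (384 MB), 128 MB left
memory block 3: place P6 (46 MB), 82 MB left
memory block 4: place P7 (152 MB), 360 MB left
memory block 4: place P8 (304 MB), 56 MB left
memory block 5: place P9 (61 MB), 451 MB left
memory block 5: place P10 (122 MB), 329 MB left
memory block 5: place P11 (122 MB), 207 MB left
memory block 5: place P12 (132 MB), 75 MB left
memory block 5: place P13 (75 MB), 0 MB left
memory block 6: place P14 (144 MB), 368 MB left
memory block 6: place P15 (314 MB), 54 MB left
memory block 7: place P16 (341 MB), 171 MB left
Final memory blocks: [85,48,353] [274] [384,46] [152,304] [61,122,122,132,75] [144,314] [341].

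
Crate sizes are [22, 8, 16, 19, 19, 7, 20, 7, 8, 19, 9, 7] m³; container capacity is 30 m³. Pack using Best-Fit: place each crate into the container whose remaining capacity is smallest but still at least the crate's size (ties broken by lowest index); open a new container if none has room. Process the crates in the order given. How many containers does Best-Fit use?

22 m³ → container 1 (remaining 8 m³)
8 m³ → container 1 (remaining 0 m³)
16 m³ → container 2 (remaining 14 m³)
19 m³ → container 3 (remaining 11 m³)
19 m³ → container 4 (remaining 11 m³)
7 m³ → container 3 (remaining 4 m³)
20 m³ → container 5 (remaining 10 m³)
7 m³ → container 5 (remaining 3 m³)
8 m³ → container 4 (remaining 3 m³)
19 m³ → container 6 (remaining 11 m³)
9 m³ → container 6 (remaining 2 m³)
7 m³ → container 2 (remaining 7 m³)

6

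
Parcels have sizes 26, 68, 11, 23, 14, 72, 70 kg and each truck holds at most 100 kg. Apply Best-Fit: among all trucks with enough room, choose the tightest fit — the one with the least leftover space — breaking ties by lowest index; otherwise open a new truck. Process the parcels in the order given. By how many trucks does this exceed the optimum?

1

Best-Fit: [26,68] [11,23,14] [72] [70] → 4 trucks.
Total size 284 kg; any packing needs at least ⌈284/100⌉ = 3 trucks.
An optimal packing achieves that bound: [72,26] [70,23] [68,14,11] → 3 trucks.
Excess: 4 − 3 = 1.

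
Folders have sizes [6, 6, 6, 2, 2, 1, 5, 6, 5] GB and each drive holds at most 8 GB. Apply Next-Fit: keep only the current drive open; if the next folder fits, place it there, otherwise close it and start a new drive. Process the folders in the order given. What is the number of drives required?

6

6 GB → drive 1 (remaining 2 GB)
6 GB → drive 2 (remaining 2 GB)
6 GB → drive 3 (remaining 2 GB)
2 GB → drive 3 (remaining 0 GB)
2 GB → drive 4 (remaining 6 GB)
1 GB → drive 4 (remaining 5 GB)
5 GB → drive 4 (remaining 0 GB)
6 GB → drive 5 (remaining 2 GB)
5 GB → drive 6 (remaining 3 GB)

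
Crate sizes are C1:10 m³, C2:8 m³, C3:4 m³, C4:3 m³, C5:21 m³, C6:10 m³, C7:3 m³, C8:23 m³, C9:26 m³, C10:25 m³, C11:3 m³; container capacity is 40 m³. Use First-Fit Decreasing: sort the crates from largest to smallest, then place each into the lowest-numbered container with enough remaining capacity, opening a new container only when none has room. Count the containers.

4 containers

Sorted descending: 26, 25, 23, 21, 10, 10, 8, 4, 3, 3, 3.
container 1: place 26 m³, 14 m³ left
container 2: place 25 m³, 15 m³ left
container 3: place 23 m³, 17 m³ left
container 4: place 21 m³, 19 m³ left
container 1: place 10 m³, 4 m³ left
container 2: place 10 m³, 5 m³ left
container 3: place 8 m³, 9 m³ left
container 1: place 4 m³, 0 m³ left
container 2: place 3 m³, 2 m³ left
container 3: place 3 m³, 6 m³ left
container 3: place 3 m³, 3 m³ left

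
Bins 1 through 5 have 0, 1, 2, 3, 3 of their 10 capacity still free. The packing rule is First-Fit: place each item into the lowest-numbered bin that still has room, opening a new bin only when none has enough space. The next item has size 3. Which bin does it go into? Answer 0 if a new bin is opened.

Bins with room: bin 4 (3), bin 5 (3).
The first with room is bin 4.

4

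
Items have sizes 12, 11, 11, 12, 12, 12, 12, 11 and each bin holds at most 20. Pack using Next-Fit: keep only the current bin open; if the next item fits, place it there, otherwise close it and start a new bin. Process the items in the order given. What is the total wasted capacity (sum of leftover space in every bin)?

bin 1: place 12, 8 left
bin 2: place 11, 9 left
bin 3: place 11, 9 left
bin 4: place 12, 8 left
bin 5: place 12, 8 left
bin 6: place 12, 8 left
bin 7: place 12, 8 left
bin 8: place 11, 9 left
8 bins × 20 = 160; used 93; unused 67.

67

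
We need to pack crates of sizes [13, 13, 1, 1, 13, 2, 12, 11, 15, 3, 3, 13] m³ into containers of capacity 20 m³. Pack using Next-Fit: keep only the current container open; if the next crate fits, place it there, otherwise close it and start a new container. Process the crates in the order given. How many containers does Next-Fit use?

7 containers

container 1: place 13 m³, 7 m³ left
container 2: place 13 m³, 7 m³ left
container 2: place 1 m³, 6 m³ left
container 2: place 1 m³, 5 m³ left
container 3: place 13 m³, 7 m³ left
container 3: place 2 m³, 5 m³ left
container 4: place 12 m³, 8 m³ left
container 5: place 11 m³, 9 m³ left
container 6: place 15 m³, 5 m³ left
container 6: place 3 m³, 2 m³ left
container 7: place 3 m³, 17 m³ left
container 7: place 13 m³, 4 m³ left
Final containers: [13] [13,1,1] [13,2] [12] [11] [15,3] [3,13].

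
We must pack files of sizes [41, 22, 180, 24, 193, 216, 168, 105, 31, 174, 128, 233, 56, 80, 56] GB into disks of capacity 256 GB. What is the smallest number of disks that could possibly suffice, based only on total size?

7 disks

Total size = 41 + 22 + 180 + 24 + 193 + 216 + 168 + 105 + 31 + 174 + 128 + 233 + 56 + 80 + 56 = 1707 GB.
⌈1707 / 256⌉ = 7.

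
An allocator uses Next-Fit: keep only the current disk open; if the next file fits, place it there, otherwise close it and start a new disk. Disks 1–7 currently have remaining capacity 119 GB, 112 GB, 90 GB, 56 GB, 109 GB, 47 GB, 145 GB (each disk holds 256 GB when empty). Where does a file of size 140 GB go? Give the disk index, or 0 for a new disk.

7

Next-Fit only looks at disk 7, which has 145 GB free.
140 GB fits there.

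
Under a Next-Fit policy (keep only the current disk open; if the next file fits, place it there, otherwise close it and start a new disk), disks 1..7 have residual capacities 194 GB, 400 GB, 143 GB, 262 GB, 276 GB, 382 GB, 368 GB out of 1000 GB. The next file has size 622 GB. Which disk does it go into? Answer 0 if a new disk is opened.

0

Next-Fit only looks at disk 7, which has 368 GB free.
622 GB does not fit, so a new disk is opened.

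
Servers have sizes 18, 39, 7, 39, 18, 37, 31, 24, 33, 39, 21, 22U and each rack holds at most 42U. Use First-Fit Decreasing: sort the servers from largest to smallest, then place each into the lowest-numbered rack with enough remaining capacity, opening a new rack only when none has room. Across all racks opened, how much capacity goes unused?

50

Sorted descending: 39, 39, 39, 37, 33, 31, 24, 22, 21, 18, 18, 7.
39U → rack 1 (remaining 3U)
39U → rack 2 (remaining 3U)
39U → rack 3 (remaining 3U)
37U → rack 4 (remaining 5U)
33U → rack 5 (remaining 9U)
31U → rack 6 (remaining 11U)
24U → rack 7 (remaining 18U)
22U → rack 8 (remaining 20U)
21U → rack 9 (remaining 21U)
18U → rack 7 (remaining 0U)
18U → rack 8 (remaining 2U)
7U → rack 5 (remaining 2U)
9 racks × 42U = 378U; used 328U; unused 50U.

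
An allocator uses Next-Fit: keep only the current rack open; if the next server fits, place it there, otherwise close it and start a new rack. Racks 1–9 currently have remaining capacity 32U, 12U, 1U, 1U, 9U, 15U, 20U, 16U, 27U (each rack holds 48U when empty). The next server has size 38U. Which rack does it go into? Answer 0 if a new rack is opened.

Next-Fit only looks at rack 9, which has 27U free.
38U does not fit, so a new rack is opened.

0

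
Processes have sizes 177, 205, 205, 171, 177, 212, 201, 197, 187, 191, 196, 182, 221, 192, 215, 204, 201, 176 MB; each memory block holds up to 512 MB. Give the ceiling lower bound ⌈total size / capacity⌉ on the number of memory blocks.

7 memory blocks

Total size = 177 + 205 + 205 + 171 + 177 + 212 + 201 + 197 + 187 + 191 + 196 + 182 + 221 + 192 + 215 + 204 + 201 + 176 = 3510 MB.
⌈3510 / 512⌉ = 7.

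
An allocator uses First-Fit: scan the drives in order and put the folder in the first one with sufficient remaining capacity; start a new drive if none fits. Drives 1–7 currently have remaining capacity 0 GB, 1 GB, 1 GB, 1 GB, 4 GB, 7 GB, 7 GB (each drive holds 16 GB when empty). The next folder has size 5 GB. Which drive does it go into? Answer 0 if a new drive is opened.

6

Drives with room: drive 6 (7 GB), drive 7 (7 GB).
The first with room is drive 6.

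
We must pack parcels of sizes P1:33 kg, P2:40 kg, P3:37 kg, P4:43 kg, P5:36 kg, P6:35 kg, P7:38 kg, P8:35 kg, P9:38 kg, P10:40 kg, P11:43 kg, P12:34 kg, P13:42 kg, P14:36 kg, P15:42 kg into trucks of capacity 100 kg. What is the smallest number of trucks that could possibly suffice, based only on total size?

6

Total size = 33 + 40 + 37 + 43 + 36 + 35 + 38 + 35 + 38 + 40 + 43 + 34 + 42 + 36 + 42 = 572 kg.
⌈572 / 100⌉ = 6.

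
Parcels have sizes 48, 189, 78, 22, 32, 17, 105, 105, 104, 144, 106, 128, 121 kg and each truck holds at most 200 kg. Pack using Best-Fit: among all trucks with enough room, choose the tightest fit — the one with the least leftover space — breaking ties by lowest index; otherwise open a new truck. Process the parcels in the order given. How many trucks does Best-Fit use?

48 kg → truck 1 (remaining 152 kg)
189 kg → truck 2 (remaining 11 kg)
78 kg → truck 1 (remaining 74 kg)
22 kg → truck 1 (remaining 52 kg)
32 kg → truck 1 (remaining 20 kg)
17 kg → truck 1 (remaining 3 kg)
105 kg → truck 3 (remaining 95 kg)
105 kg → truck 4 (remaining 95 kg)
104 kg → truck 5 (remaining 96 kg)
144 kg → truck 6 (remaining 56 kg)
106 kg → truck 7 (remaining 94 kg)
128 kg → truck 8 (remaining 72 kg)
121 kg → truck 9 (remaining 79 kg)
Final trucks: [48,78,22,32,17] [189] [105] [105] [104] [144] [106] [128] [121].

9 trucks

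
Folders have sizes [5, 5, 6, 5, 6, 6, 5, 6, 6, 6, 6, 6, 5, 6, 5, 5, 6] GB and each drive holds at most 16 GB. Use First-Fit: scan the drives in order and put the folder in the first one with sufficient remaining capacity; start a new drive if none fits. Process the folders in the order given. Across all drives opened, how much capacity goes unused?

5 GB → drive 1 (remaining 11 GB)
5 GB → drive 1 (remaining 6 GB)
6 GB → drive 1 (remaining 0 GB)
5 GB → drive 2 (remaining 11 GB)
6 GB → drive 2 (remaining 5 GB)
6 GB → drive 3 (remaining 10 GB)
5 GB → drive 2 (remaining 0 GB)
6 GB → drive 3 (remaining 4 GB)
6 GB → drive 4 (remaining 10 GB)
6 GB → drive 4 (remaining 4 GB)
6 GB → drive 5 (remaining 10 GB)
6 GB → drive 5 (remaining 4 GB)
5 GB → drive 6 (remaining 11 GB)
6 GB → drive 6 (remaining 5 GB)
5 GB → drive 6 (remaining 0 GB)
5 GB → drive 7 (remaining 11 GB)
6 GB → drive 7 (remaining 5 GB)
7 drives × 16 GB = 112 GB; used 95 GB; unused 17 GB.

17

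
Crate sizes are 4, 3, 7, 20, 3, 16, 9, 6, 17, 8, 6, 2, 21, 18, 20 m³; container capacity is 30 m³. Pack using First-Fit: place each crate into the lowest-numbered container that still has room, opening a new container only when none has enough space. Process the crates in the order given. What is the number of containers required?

Put 4 m³ in container 1; 26 m³ remain.
Put 3 m³ in container 1; 23 m³ remain.
Put 7 m³ in container 1; 16 m³ remain.
Put 20 m³ in container 2; 10 m³ remain.
Put 3 m³ in container 1; 13 m³ remain.
Put 16 m³ in container 3; 14 m³ remain.
Put 9 m³ in container 1; 4 m³ remain.
Put 6 m³ in container 2; 4 m³ remain.
Put 17 m³ in container 4; 13 m³ remain.
Put 8 m³ in container 3; 6 m³ remain.
Put 6 m³ in container 3; 0 m³ remain.
Put 2 m³ in container 1; 2 m³ remain.
Put 21 m³ in container 5; 9 m³ remain.
Put 18 m³ in container 6; 12 m³ remain.
Put 20 m³ in container 7; 10 m³ remain.

7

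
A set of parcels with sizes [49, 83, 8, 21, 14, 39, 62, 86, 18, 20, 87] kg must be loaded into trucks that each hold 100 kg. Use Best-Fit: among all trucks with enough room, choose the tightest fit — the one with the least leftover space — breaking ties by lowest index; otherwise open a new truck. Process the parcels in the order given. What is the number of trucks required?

Put 49 kg in truck 1; 51 kg remain.
Put 83 kg in truck 2; 17 kg remain.
Put 8 kg in truck 2; 9 kg remain.
Put 21 kg in truck 1; 30 kg remain.
Put 14 kg in truck 1; 16 kg remain.
Put 39 kg in truck 3; 61 kg remain.
Put 62 kg in truck 4; 38 kg remain.
Put 86 kg in truck 5; 14 kg remain.
Put 18 kg in truck 4; 20 kg remain.
Put 20 kg in truck 4; 0 kg remain.
Put 87 kg in truck 6; 13 kg remain.

6 trucks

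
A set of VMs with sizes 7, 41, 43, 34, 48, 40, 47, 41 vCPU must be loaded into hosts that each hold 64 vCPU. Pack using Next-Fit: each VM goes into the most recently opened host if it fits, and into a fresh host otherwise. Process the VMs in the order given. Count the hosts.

7

7 vCPU → host 1 (remaining 57 vCPU)
41 vCPU → host 1 (remaining 16 vCPU)
43 vCPU → host 2 (remaining 21 vCPU)
34 vCPU → host 3 (remaining 30 vCPU)
48 vCPU → host 4 (remaining 16 vCPU)
40 vCPU → host 5 (remaining 24 vCPU)
47 vCPU → host 6 (remaining 17 vCPU)
41 vCPU → host 7 (remaining 23 vCPU)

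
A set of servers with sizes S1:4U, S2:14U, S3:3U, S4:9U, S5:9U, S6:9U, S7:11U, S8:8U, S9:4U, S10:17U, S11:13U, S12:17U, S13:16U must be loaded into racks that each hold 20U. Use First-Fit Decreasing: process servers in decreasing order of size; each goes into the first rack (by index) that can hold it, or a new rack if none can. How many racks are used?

8

Sorted descending: 17, 17, 16, 14, 13, 11, 9, 9, 9, 8, 4, 4, 3.
17U → rack 1 (remaining 3U)
17U → rack 2 (remaining 3U)
16U → rack 3 (remaining 4U)
14U → rack 4 (remaining 6U)
13U → rack 5 (remaining 7U)
11U → rack 6 (remaining 9U)
9U → rack 6 (remaining 0U)
9U → rack 7 (remaining 11U)
9U → rack 7 (remaining 2U)
8U → rack 8 (remaining 12U)
4U → rack 3 (remaining 0U)
4U → rack 4 (remaining 2U)
3U → rack 1 (remaining 0U)
Final racks: [17,3] [17] [16,4] [14,4] [13] [11,9] [9,9] [8].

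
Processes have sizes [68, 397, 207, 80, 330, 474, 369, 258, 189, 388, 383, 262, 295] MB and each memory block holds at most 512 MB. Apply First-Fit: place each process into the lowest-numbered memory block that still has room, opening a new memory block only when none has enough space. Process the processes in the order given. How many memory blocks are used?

Put 68 MB in memory block 1; 444 MB remain.
Put 397 MB in memory block 1; 47 MB remain.
Put 207 MB in memory block 2; 305 MB remain.
Put 80 MB in memory block 2; 225 MB remain.
Put 330 MB in memory block 3; 182 MB remain.
Put 474 MB in memory block 4; 38 MB remain.
Put 369 MB in memory block 5; 143 MB remain.
Put 258 MB in memory block 6; 254 MB remain.
Put 189 MB in memory block 2; 36 MB remain.
Put 388 MB in memory block 7; 124 MB remain.
Put 383 MB in memory block 8; 129 MB remain.
Put 262 MB in memory block 9; 250 MB remain.
Put 295 MB in memory block 10; 217 MB remain.
Final memory blocks: [68,397] [207,80,189] [330] [474] [369] [258] [388] [383] [262] [295].

10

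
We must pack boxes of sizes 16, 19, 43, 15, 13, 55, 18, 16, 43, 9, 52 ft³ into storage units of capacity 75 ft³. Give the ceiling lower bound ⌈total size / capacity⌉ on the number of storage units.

Total size = 16 + 19 + 43 + 15 + 13 + 55 + 18 + 16 + 43 + 9 + 52 = 299 ft³.
⌈299 / 75⌉ = 4.

4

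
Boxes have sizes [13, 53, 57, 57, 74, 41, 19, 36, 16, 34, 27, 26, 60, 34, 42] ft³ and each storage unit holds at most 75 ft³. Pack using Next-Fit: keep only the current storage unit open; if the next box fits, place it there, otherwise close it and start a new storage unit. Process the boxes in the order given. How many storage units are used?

storage unit 1: place 13 ft³, 62 ft³ left
storage unit 1: place 53 ft³, 9 ft³ left
storage unit 2: place 57 ft³, 18 ft³ left
storage unit 3: place 57 ft³, 18 ft³ left
storage unit 4: place 74 ft³, 1 ft³ left
storage unit 5: place 41 ft³, 34 ft³ left
storage unit 5: place 19 ft³, 15 ft³ left
storage unit 6: place 36 ft³, 39 ft³ left
storage unit 6: place 16 ft³, 23 ft³ left
storage unit 7: place 34 ft³, 41 ft³ left
storage unit 7: place 27 ft³, 14 ft³ left
storage unit 8: place 26 ft³, 49 ft³ left
storage unit 9: place 60 ft³, 15 ft³ left
storage unit 10: place 34 ft³, 41 ft³ left
storage unit 11: place 42 ft³, 33 ft³ left

11 storage units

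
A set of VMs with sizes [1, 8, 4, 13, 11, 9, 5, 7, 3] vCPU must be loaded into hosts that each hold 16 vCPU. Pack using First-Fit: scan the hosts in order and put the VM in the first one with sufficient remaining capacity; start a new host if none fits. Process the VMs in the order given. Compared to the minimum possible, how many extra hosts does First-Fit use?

0

First-Fit: [1,8,4,3] [13] [11,5] [9,7] → 4 hosts.
Total size 61 vCPU; any packing needs at least ⌈61/16⌉ = 4 hosts.
So 4 is already optimal.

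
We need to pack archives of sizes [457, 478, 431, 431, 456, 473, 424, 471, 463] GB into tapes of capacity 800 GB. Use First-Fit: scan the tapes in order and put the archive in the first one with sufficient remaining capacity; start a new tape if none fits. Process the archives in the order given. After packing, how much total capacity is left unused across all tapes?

3116

Put 457 GB in tape 1; 343 GB remain.
Put 478 GB in tape 2; 322 GB remain.
Put 431 GB in tape 3; 369 GB remain.
Put 431 GB in tape 4; 369 GB remain.
Put 456 GB in tape 5; 344 GB remain.
Put 473 GB in tape 6; 327 GB remain.
Put 424 GB in tape 7; 376 GB remain.
Put 471 GB in tape 8; 329 GB remain.
Put 463 GB in tape 9; 337 GB remain.
9 tapes × 800 GB = 7200 GB; used 4084 GB; unused 3116 GB.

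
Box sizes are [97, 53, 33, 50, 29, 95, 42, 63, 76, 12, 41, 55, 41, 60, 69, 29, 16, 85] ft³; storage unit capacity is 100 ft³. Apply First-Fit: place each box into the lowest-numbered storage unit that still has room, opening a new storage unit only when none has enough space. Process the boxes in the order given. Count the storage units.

storage unit 1: place 97 ft³, 3 ft³ left
storage unit 2: place 53 ft³, 47 ft³ left
storage unit 2: place 33 ft³, 14 ft³ left
storage unit 3: place 50 ft³, 50 ft³ left
storage unit 3: place 29 ft³, 21 ft³ left
storage unit 4: place 95 ft³, 5 ft³ left
storage unit 5: place 42 ft³, 58 ft³ left
storage unit 6: place 63 ft³, 37 ft³ left
storage unit 7: place 76 ft³, 24 ft³ left
storage unit 2: place 12 ft³, 2 ft³ left
storage unit 5: place 41 ft³, 17 ft³ left
storage unit 8: place 55 ft³, 45 ft³ left
storage unit 8: place 41 ft³, 4 ft³ left
storage unit 9: place 60 ft³, 40 ft³ left
storage unit 10: place 69 ft³, 31 ft³ left
storage unit 6: place 29 ft³, 8 ft³ left
storage unit 3: place 16 ft³, 5 ft³ left
storage unit 11: place 85 ft³, 15 ft³ left
Final storage units: [97] [53,33,12] [50,29,16] [95] [42,41] [63,29] [76] [55,41] [60] [69] [85].

11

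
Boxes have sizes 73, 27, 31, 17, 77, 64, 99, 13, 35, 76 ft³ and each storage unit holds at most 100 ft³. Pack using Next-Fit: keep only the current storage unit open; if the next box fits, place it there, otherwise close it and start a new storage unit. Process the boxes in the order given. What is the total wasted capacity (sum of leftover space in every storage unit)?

188

Put 73 ft³ in storage unit 1; 27 ft³ remain.
Put 27 ft³ in storage unit 1; 0 ft³ remain.
Put 31 ft³ in storage unit 2; 69 ft³ remain.
Put 17 ft³ in storage unit 2; 52 ft³ remain.
Put 77 ft³ in storage unit 3; 23 ft³ remain.
Put 64 ft³ in storage unit 4; 36 ft³ remain.
Put 99 ft³ in storage unit 5; 1 ft³ remain.
Put 13 ft³ in storage unit 6; 87 ft³ remain.
Put 35 ft³ in storage unit 6; 52 ft³ remain.
Put 76 ft³ in storage unit 7; 24 ft³ remain.
7 storage units × 100 ft³ = 700 ft³; used 512 ft³; unused 188 ft³.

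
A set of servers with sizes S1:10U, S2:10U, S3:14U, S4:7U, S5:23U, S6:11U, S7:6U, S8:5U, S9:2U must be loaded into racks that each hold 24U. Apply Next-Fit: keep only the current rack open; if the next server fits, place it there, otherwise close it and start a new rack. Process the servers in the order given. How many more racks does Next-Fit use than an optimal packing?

0

Next-Fit: [10,10] [14,7] [23] [11,6,5,2] → 4 racks.
Total size 88U; any packing needs at least ⌈88/24⌉ = 4 racks.
So 4 is already optimal.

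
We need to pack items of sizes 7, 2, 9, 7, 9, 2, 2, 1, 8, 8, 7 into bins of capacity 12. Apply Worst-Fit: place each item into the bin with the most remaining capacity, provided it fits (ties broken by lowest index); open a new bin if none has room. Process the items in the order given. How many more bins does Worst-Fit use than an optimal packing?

0

Worst-Fit: [7,2,2] [9,1] [7,2] [9] [8] [8] [7] → 7 bins.
7 items exceed 6 (half the capacity), and no two of those can share a bin, so at least 7 bins are needed.
So 7 is already optimal.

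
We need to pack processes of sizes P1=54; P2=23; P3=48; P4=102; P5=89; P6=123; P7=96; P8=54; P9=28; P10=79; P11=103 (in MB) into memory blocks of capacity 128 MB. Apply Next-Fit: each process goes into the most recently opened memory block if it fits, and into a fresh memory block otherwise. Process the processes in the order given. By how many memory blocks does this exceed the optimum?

1

Next-Fit: [54,23,48] [102] [89] [123] [96] [54,28] [79] [103] → 8 memory blocks.
Total size 799 MB; any packing needs at least ⌈799/128⌉ = 7 memory blocks.
An optimal packing achieves that bound: [123] [103,23] [102] [96,28] [89] [79,48] [54,54] → 7 memory blocks.
Excess: 8 − 7 = 1.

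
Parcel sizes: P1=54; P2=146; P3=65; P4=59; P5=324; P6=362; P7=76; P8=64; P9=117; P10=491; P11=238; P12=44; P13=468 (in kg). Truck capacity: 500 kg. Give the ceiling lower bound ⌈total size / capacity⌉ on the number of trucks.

Total size = 54 + 146 + 65 + 59 + 324 + 362 + 76 + 64 + 117 + 491 + 238 + 44 + 468 = 2508 kg.
⌈2508 / 500⌉ = 6.

6 trucks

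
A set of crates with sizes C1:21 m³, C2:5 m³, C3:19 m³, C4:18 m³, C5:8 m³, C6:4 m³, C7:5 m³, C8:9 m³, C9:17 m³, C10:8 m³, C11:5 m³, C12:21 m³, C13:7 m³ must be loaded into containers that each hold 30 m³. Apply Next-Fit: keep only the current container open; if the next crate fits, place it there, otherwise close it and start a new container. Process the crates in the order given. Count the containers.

C1 (21 m³) → container 1 (remaining 9 m³)
C2 (5 m³) → container 1 (remaining 4 m³)
C3 (19 m³) → container 2 (remaining 11 m³)
C4 (18 m³) → container 3 (remaining 12 m³)
C5 (8 m³) → container 3 (remaining 4 m³)
C6 (4 m³) → container 3 (remaining 0 m³)
C7 (5 m³) → container 4 (remaining 25 m³)
C8 (9 m³) → container 4 (remaining 16 m³)
C9 (17 m³) → container 5 (remaining 13 m³)
C10 (8 m³) → container 5 (remaining 5 m³)
C11 (5 m³) → container 5 (remaining 0 m³)
C12 (21 m³) → container 6 (remaining 9 m³)
C13 (7 m³) → container 6 (remaining 2 m³)
Final containers: [21,5] [19] [18,8,4] [5,9] [17,8,5] [21,7].

6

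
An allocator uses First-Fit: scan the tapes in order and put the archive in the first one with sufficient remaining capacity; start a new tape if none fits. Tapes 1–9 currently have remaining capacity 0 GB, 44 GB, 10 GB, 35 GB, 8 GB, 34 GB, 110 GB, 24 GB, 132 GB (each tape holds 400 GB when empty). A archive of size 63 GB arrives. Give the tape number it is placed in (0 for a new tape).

7

Tapes with room: tape 7 (110 GB), tape 9 (132 GB).
The first with room is tape 7.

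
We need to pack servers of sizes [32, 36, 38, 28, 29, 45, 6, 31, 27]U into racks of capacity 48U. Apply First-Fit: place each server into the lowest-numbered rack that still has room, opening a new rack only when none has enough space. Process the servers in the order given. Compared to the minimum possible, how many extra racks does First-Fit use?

First-Fit: [32,6] [36] [38] [28] [29] [45] [31] [27] → 8 racks.
8 servers exceed 24U (half the capacity), and no two of those can share a rack, so at least 8 racks are needed.
So 8 is already optimal.

0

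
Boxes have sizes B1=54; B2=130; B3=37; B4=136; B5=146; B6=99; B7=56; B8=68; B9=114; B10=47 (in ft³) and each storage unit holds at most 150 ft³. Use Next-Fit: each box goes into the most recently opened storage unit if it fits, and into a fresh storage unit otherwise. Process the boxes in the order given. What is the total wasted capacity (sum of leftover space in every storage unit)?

463

storage unit 1: place B1 (54 ft³), 96 ft³ left
storage unit 2: place B2 (130 ft³), 20 ft³ left
storage unit 3: place B3 (37 ft³), 113 ft³ left
storage unit 4: place B4 (136 ft³), 14 ft³ left
storage unit 5: place B5 (146 ft³), 4 ft³ left
storage unit 6: place B6 (99 ft³), 51 ft³ left
storage unit 7: place B7 (56 ft³), 94 ft³ left
storage unit 7: place B8 (68 ft³), 26 ft³ left
storage unit 8: place B9 (114 ft³), 36 ft³ left
storage unit 9: place B10 (47 ft³), 103 ft³ left
9 storage units × 150 ft³ = 1350 ft³; used 887 ft³; unused 463 ft³.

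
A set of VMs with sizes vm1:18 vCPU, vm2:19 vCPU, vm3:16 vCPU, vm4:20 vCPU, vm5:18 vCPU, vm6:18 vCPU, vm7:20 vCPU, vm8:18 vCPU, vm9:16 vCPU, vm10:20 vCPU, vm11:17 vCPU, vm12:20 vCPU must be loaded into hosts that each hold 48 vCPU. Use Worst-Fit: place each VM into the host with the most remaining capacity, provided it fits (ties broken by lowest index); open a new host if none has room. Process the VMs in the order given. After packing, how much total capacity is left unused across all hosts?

host 1: place vm1 (18 vCPU), 30 vCPU left
host 1: place vm2 (19 vCPU), 11 vCPU left
host 2: place vm3 (16 vCPU), 32 vCPU left
host 2: place vm4 (20 vCPU), 12 vCPU left
host 3: place vm5 (18 vCPU), 30 vCPU left
host 3: place vm6 (18 vCPU), 12 vCPU left
host 4: place vm7 (20 vCPU), 28 vCPU left
host 4: place vm8 (18 vCPU), 10 vCPU left
host 5: place vm9 (16 vCPU), 32 vCPU left
host 5: place vm10 (20 vCPU), 12 vCPU left
host 6: place vm11 (17 vCPU), 31 vCPU left
host 6: place vm12 (20 vCPU), 11 vCPU left
6 hosts × 48 vCPU = 288 vCPU; used 220 vCPU; unused 68 vCPU.

68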